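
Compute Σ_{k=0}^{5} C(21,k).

27896

1 + 21 + 210 + 1330 + 5985 + 20349 = 27896.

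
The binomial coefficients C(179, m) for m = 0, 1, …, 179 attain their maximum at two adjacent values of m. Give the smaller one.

89

For odd n = 179, C(179,m) peaks at m = (n−1)/2 and (n+1)/2; the smaller is 89.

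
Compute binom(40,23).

88732378800

C(40,23) = C(40,17) by symmetry.
C(40,17) = (40·39·38·37·36·35·34·33·32·31·30·29·28·27·26·25·24) / 17! = 31560991604212034764800000 / 355687428096000 = 88732378800.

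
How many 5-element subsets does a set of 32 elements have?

201376

C(32,5) = (32·31·30·29·28) / 5! = 24165120 / 120 = 201376.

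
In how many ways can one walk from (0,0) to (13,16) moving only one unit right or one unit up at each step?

67863915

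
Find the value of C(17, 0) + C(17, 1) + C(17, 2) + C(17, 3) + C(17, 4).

3214

1 + 17 + 136 + 680 + 2380 = 3214.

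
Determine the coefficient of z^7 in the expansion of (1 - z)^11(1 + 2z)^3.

-462

Coefficient of z^7 = Σ_{j} C(11,j)·(-1)^j·C(3,7-j)·2^(7-j) for j from 4 to 7.
= 2640 + (-5544) + 2772 + (-330) = -462.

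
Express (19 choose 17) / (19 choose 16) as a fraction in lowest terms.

3/17

C(n,k+1)/C(n,k) = (n−k)/(k+1) = (19−16)/(16+1) = 3/17.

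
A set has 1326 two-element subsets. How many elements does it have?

n(n−1)/2 = 1326 ⇒ n(n−1) = 2652. Since 52·51 = 2652, n = 52.

52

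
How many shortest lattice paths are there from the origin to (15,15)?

155117520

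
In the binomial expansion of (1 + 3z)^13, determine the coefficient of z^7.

The general term is C(13,j)·(1)^j·(3z)^(13-j); the z^7 term has j = 6.
C(13,6) = 1716.
Coefficient = C(13,6) · 3^7 = 1716 · 2187 = 3752892.

3752892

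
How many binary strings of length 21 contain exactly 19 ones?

Choose the 19 positions: C(21,19) = 210.

210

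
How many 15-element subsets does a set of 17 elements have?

136

C(17,15) = C(17,2) by symmetry.
C(17,2) = (17·16) / 2! = 272 / 2 = 136.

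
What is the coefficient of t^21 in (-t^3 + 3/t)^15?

-3648645

General term: C(15,j)·(-t^3)^j·(3/t)^(15-j), with t-exponent 3j − 1(15−j) = 4j − 15.
Set 4j − 15 = 21: j = 9.
C(15,9) = 5005; (-1)^9 = -1; 3^6 = 729.
Coefficient = 5005 · (-1) · 729 = -3648645.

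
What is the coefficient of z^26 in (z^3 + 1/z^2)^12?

General term: C(12,j)·(z^3)^j·(1/z^2)^(12-j), with z-exponent 3j − 2(12−j) = 5j − 24.
Set 5j − 24 = 26: j = 10.
C(12,10) = 66; 1^10 = 1; 1^2 = 1.
Coefficient = 66 · 1 · 1 = 66.

66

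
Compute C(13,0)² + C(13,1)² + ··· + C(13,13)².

10400600

Σ C(13,k)² is the coefficient of x^13 in (1+x)^13(1+x)^13 = (1+x)^26, i.e. C(26,13) = 10400600.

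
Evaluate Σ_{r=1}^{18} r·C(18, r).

Differentiating (1+x)^18 and setting x=1: Σ r·C(18,r) = 18·2^17 = 2359296.

2359296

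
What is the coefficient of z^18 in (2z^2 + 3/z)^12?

General term: C(12,j)·(2z^2)^j·(3/z)^(12-j), with z-exponent 2j − 1(12−j) = 3j − 12.
Set 3j − 12 = 18: j = 10.
C(12,10) = 66; 2^10 = 1024; 3^2 = 9.
Coefficient = 66 · 1024 · 9 = 608256.

608256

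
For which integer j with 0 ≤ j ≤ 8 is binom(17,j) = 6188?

5

C(17,j) increases on 0 ≤ j ≤ 8. C(17,4) = 2380 and C(17,5) = 6188, so j = 5.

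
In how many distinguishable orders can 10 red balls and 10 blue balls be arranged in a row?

Choose positions for the red balls: C(20,10) = 184756.

184756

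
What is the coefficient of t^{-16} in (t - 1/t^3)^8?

28

General term: C(8,j)·(t)^j·(-1/t^3)^(8-j), with t-exponent 1j − 3(8−j) = 4j − 24.
Set 4j − 24 = -16: j = 2.
C(8,2) = 28; 1^2 = 1; (-1)^6 = 1.
Coefficient = 28 · 1 · 1 = 28.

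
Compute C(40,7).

C(40,7) = (40·39·38·37·36·35·34) / 7! = 93963542400 / 5040 = 18643560.

18643560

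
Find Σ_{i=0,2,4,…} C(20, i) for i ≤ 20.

524288

Even-i terms of row 20 sum to 2^19 = 524288.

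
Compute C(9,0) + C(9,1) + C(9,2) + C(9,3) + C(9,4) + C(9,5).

1 + 9 + 36 + 84 + 126 + 126 = 382.

382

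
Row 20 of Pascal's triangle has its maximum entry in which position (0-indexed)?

C(20,r) is maximized at r = 20/2 = 10.

10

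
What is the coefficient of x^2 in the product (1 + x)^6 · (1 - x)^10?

Coefficient of x^2 = Σ_{j} C(6,j)·1^j·C(10,2-j)·(-1)^(2-j) for j from 0 to 2.
= 45 + (-60) + 15 = 0.

0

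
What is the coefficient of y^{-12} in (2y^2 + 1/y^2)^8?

General term: C(8,j)·(2y^2)^j·(1/y^2)^(8-j), with y-exponent 2j − 2(8−j) = 4j − 16.
Set 4j − 16 = -12: j = 1.
C(8,1) = 8; 2^1 = 2; 1^7 = 1.
Coefficient = 8 · 2 · 1 = 16.

16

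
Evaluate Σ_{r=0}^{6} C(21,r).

1 + 21 + 210 + 1330 + 5985 + 20349 + 54264 = 82160.

82160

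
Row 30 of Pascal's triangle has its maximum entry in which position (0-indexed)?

15

C(30,k) is maximized at k = 30/2 = 15.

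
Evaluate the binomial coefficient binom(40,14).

23206929840

C(40,14) = (40·39·38·37·36·35·34·33·32·31·30·29·28·27) / 14! = 2023140487449489408000 / 87178291200 = 23206929840.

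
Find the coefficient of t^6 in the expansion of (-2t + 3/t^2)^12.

General term: C(12,j)·(-2t)^j·(3/t^2)^(12-j), with t-exponent 1j − 2(12−j) = 3j − 24.
Set 3j − 24 = 6: j = 10.
C(12,10) = 66; (-2)^10 = 1024; 3^2 = 9.
Coefficient = 66 · 1024 · 9 = 608256.

608256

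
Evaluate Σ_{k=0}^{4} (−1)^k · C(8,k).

The partial alternating sum Σ_{k=0}^{4} (−1)^k C(8,k) = (−1)^4 C(7,4) = 35.

35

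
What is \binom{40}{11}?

2311801440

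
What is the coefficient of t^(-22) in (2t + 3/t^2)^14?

General term: C(14,j)·(2t)^j·(3/t^2)^(14-j), with t-exponent 1j − 2(14−j) = 3j − 28.
Set 3j − 28 = -22: j = 2.
C(14,2) = 91; 2^2 = 4; 3^12 = 531441.
Coefficient = 91 · 4 · 531441 = 193444524.

193444524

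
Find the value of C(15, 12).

455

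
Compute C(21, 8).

C(21,8) = (21·20·19·18·17·16·15·14) / 8! = 8204716800 / 40320 = 203490.

203490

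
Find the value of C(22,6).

74613

C(22,6) = (22·21·20·19·18·17) / 6! = 53721360 / 720 = 74613.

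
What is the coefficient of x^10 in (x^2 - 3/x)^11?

26730

General term: C(11,j)·(x^2)^j·(-3/x)^(11-j), with x-exponent 2j − 1(11−j) = 3j − 11.
Set 3j − 11 = 10: j = 7.
C(11,7) = 330; 1^7 = 1; (-3)^4 = 81.
Coefficient = 330 · 1 · 81 = 26730.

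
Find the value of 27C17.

C(27,17) = C(27,10) by symmetry.
C(27,10) = (27·26·25·24·23·22·21·20·19·18) / 10! = 30613591008000 / 3628800 = 8436285.

8436285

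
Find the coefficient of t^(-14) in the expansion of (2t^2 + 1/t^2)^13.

2288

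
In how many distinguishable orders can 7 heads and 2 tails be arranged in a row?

36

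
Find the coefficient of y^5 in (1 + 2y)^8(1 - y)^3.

-336

Coefficient of y^5 = Σ_{j} C(8,j)·2^j·C(3,5-j)·(-1)^(5-j) for j from 2 to 5.
= (-112) + 1344 + (-3360) + 1792 = -336.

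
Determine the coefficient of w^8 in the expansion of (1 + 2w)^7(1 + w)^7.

59906

Coefficient of w^8 = Σ_{j} C(7,j)·2^j·C(7,8-j)·1^(8-j) for j from 1 to 7.
= 14 + 588 + 5880 + 19600 + 23520 + 9408 + 896 = 59906.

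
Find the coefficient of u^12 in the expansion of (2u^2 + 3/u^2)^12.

General term: C(12,j)·(2u^2)^j·(3/u^2)^(12-j), with u-exponent 2j − 2(12−j) = 4j − 24.
Set 4j − 24 = 12: j = 9.
C(12,9) = 220; 2^9 = 512; 3^3 = 27.
Coefficient = 220 · 512 · 27 = 3041280.

3041280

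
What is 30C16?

C(30,16) = C(30,14) by symmetry.
C(30,14) = (30·29·28·27·26·25·24·23·22·21·20·19·18·17) / 14! = 12677700308232960000 / 87178291200 = 145422675.

145422675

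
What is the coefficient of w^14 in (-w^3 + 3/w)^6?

-18

General term: C(6,j)·(-w^3)^j·(3/w)^(6-j), with w-exponent 3j − 1(6−j) = 4j − 6.
Set 4j − 6 = 14: j = 5.
C(6,5) = 6; (-1)^5 = -1; 3^1 = 3.
Coefficient = 6 · (-1) · 3 = -18.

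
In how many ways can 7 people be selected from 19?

This is C(19,7) = 50388.

50388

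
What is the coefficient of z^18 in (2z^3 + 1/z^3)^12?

112640

General term: C(12,j)·(2z^3)^j·(1/z^3)^(12-j), with z-exponent 3j − 3(12−j) = 6j − 36.
Set 6j − 36 = 18: j = 9.
C(12,9) = 220; 2^9 = 512; 1^3 = 1.
Coefficient = 220 · 512 · 1 = 112640.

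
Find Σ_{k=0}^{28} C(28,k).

Setting x = 1 in (1+x)^28 gives Σ C(28,k) = 2^28 = 268435456.

268435456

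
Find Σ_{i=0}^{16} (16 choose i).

Setting x = 1 in (1+x)^16 gives Σ C(16,i) = 2^16 = 65536.

65536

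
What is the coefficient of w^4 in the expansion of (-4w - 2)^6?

15360

The general term is C(6,j)·(-4w)^j·(-2)^(6-j); the w^4 term has j = 4.
C(6,4) = 15.
Coefficient = C(6,4) · (-4)^4 · (-2)^2 = 15 · 256 · 4 = 15360.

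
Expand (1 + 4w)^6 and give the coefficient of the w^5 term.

6144

The general term is C(6,j)·(1)^j·(4w)^(6-j); the w^5 term has j = 1.
C(6,1) = 6.
Coefficient = C(6,1) · 4^5 = 6 · 1024 = 6144.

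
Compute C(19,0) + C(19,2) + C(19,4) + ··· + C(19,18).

262144

Even-j terms of row 19 sum to 2^18 = 262144.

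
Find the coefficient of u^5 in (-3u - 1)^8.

The general term is C(8,j)·(-3u)^j·(-1)^(8-j); the u^5 term has j = 5.
C(8,5) = 56.
Coefficient = C(8,5) · (-3)^5 · (-1)^3 = 56 · (-243) · (-1) = 13608.

13608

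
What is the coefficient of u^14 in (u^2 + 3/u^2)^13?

7722

General term: C(13,j)·(u^2)^j·(3/u^2)^(13-j), with u-exponent 2j − 2(13−j) = 4j − 26.
Set 4j − 26 = 14: j = 10.
C(13,10) = 286; 1^10 = 1; 3^3 = 27.
Coefficient = 286 · 1 · 27 = 7722.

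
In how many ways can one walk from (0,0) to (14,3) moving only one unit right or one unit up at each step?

Each path is a sequence of 17 steps with 14 rights: C(17,14) = 680.

680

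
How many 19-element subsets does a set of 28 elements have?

6906900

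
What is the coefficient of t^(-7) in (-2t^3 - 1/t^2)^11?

General term: C(11,j)·(-2t^3)^j·(-1/t^2)^(11-j), with t-exponent 3j − 2(11−j) = 5j − 22.
Set 5j − 22 = -7: j = 3.
C(11,3) = 165; (-2)^3 = -8; (-1)^8 = 1.
Coefficient = 165 · (-8) · 1 = -1320.

-1320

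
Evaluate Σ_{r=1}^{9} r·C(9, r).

Differentiating (1+x)^9 and setting x=1: Σ r·C(9,r) = 9·2^8 = 2304.

2304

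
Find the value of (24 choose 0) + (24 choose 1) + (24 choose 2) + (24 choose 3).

2325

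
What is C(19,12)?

C(19,12) = C(19,7) by symmetry.
C(19,7) = (19·18·17·16·15·14·13) / 7! = 253955520 / 5040 = 50388.

50388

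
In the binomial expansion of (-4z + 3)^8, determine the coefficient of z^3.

-870912

The general term is C(8,j)·(-4z)^j·(3)^(8-j); the z^3 term has j = 3.
C(8,3) = 56.
Coefficient = C(8,3) · (-4)^3 · 3^5 = 56 · (-64) · 243 = -870912.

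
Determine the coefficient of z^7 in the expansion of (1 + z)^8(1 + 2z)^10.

614680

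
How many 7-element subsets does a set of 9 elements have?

36

C(9,7) = C(9,2) by symmetry.
C(9,2) = (9·8) / 2! = 72 / 2 = 36.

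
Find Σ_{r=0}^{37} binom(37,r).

137438953472

The entries of row 37 sum to 2^37 = 137438953472.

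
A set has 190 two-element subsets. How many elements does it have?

n(n−1)/2 = 190 ⇒ n(n−1) = 380. Since 20·19 = 380, n = 20.

20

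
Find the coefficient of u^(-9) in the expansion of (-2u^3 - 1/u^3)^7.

General term: C(7,j)·(-2u^3)^j·(-1/u^3)^(7-j), with u-exponent 3j − 3(7−j) = 6j − 21.
Set 6j − 21 = -9: j = 2.
C(7,2) = 21; (-2)^2 = 4; (-1)^5 = -1.
Coefficient = 21 · 4 · (-1) = -84.

-84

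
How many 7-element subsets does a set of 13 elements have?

1716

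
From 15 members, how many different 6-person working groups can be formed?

This is C(15,6) = 5005.

5005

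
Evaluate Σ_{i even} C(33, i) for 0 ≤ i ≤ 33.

Even-i terms of row 33 sum to 2^32 = 4294967296.

4294967296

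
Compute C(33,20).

573166440

C(33,20) = C(33,13) by symmetry.
C(33,13) = (33·32·31·30·29·28·27·26·25·24·23·22·21) / 13! = 3569119343741952000 / 6227020800 = 573166440.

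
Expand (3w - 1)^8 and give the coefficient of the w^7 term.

The general term is C(8,j)·(3w)^j·(-1)^(8-j); the w^7 term has j = 7.
C(8,7) = 8.
Coefficient = C(8,7) · 3^7 · (-1)^1 = 8 · 2187 · (-1) = -17496.

-17496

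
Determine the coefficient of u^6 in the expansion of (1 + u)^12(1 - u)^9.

24

Coefficient of u^6 = Σ_{j} C(12,j)·1^j·C(9,6-j)·(-1)^(6-j) for j from 0 to 6.
= 84 + (-1512) + 8316 + (-18480) + 17820 + (-7128) + 924 = 24.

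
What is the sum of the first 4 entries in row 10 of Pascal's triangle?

1 + 10 + 45 + 120 = 176.

176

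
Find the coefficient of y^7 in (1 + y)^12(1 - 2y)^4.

88

Coefficient of y^7 = Σ_{j} C(12,j)·1^j·C(4,7-j)·(-2)^(7-j) for j from 3 to 7.
= 3520 + (-15840) + 19008 + (-7392) + 792 = 88.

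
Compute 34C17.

2333606220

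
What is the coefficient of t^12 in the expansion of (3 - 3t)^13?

20726199

The general term is C(13,j)·(3)^j·(-3t)^(13-j); the t^12 term has j = 1.
C(13,1) = 13.
Coefficient = C(13,1) · 3^1 · (-3)^12 = 13 · 3 · 531441 = 20726199.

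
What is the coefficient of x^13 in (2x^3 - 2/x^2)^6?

-384

General term: C(6,j)·(2x^3)^j·(-2/x^2)^(6-j), with x-exponent 3j − 2(6−j) = 5j − 12.
Set 5j − 12 = 13: j = 5.
C(6,5) = 6; 2^5 = 32; (-2)^1 = -2.
Coefficient = 6 · 32 · (-2) = -384.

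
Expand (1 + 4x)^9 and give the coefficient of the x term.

36

The general term is C(9,j)·(1)^j·(4x)^(9-j); the x^1 term has j = 8.
C(9,8) = 9.
Coefficient = C(9,8) · 4^1 = 9 · 4 = 36.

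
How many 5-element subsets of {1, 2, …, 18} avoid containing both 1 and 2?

8008

All 5-subsets: C(18,5) = 8568. Those containing both fixed elements: C(16,3) = 560.
8568 − 560 = 8008.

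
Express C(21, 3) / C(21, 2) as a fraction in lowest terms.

C(n,k+1)/C(n,k) = (n−k)/(k+1) = (21−2)/(2+1) = 19/3.

19/3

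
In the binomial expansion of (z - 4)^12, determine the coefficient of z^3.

-57671680

The general term is C(12,j)·(z)^j·(-4)^(12-j); the z^3 term has j = 3.
C(12,3) = 220.
Coefficient = C(12,3) · (-4)^9 = 220 · (-262144) = -57671680.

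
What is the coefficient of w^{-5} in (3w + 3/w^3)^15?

43089767721

General term: C(15,j)·(3w)^j·(3/w^3)^(15-j), with w-exponent 1j − 3(15−j) = 4j − 45.
Set 4j − 45 = -5: j = 10.
C(15,10) = 3003; 3^10 = 59049; 3^5 = 243.
Coefficient = 3003 · 59049 · 243 = 43089767721.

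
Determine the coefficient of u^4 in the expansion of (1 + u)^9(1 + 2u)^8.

10654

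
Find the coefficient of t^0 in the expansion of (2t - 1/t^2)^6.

240

General term: C(6,j)·(2t)^j·(-1/t^2)^(6-j), with t-exponent 1j − 2(6−j) = 3j − 12.
Set 3j − 12 = 0: j = 4.
C(6,4) = 15; 2^4 = 16; (-1)^2 = 1.
Coefficient = 15 · 16 · 1 = 240.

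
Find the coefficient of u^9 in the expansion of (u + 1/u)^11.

General term: C(11,j)·(u)^j·(1/u)^(11-j), with u-exponent 1j − 1(11−j) = 2j − 11.
Set 2j − 11 = 9: j = 10.
C(11,10) = 11; 1^10 = 1; 1^1 = 1.
Coefficient = 11 · 1 · 1 = 11.

11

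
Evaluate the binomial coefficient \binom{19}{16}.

C(19,16) = C(19,3) by symmetry.
C(19,3) = (19·18·17) / 3! = 5814 / 6 = 969.

969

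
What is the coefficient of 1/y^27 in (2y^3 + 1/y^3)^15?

3640

General term: C(15,j)·(2y^3)^j·(1/y^3)^(15-j), with y-exponent 3j − 3(15−j) = 6j − 45.
Set 6j − 45 = -27: j = 3.
C(15,3) = 455; 2^3 = 8; 1^12 = 1.
Coefficient = 455 · 8 · 1 = 3640.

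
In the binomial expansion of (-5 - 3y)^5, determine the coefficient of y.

-9375

The general term is C(5,j)·(-5)^j·(-3y)^(5-j); the y^1 term has j = 4.
C(5,4) = 5.
Coefficient = C(5,4) · (-5)^4 · (-3)^1 = 5 · 625 · (-3) = -9375.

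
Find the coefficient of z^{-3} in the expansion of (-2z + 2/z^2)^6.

General term: C(6,j)·(-2z)^j·(2/z^2)^(6-j), with z-exponent 1j − 2(6−j) = 3j − 12.
Set 3j − 12 = -3: j = 3.
C(6,3) = 20; (-2)^3 = -8; 2^3 = 8.
Coefficient = 20 · (-8) · 8 = -1280.

-1280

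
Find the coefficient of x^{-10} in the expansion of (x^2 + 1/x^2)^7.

7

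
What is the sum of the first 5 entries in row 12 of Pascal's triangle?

794

1 + 12 + 66 + 220 + 495 = 794.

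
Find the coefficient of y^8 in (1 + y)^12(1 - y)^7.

Coefficient of y^8 = Σ_{j} C(12,j)·1^j·C(7,8-j)·(-1)^(8-j) for j from 1 to 8.
= (-12) + 462 + (-4620) + 17325 + (-27720) + 19404 + (-5544) + 495 = -210.

-210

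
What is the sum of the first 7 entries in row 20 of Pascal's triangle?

60460

1 + 20 + 190 + 1140 + 4845 + 15504 + 38760 = 60460.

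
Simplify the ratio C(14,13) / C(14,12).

2/13

C(n,k+1)/C(n,k) = (n−k)/(k+1) = (14−12)/(12+1) = 2/13.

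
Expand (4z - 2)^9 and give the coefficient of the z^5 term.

2064384

The general term is C(9,j)·(4z)^j·(-2)^(9-j); the z^5 term has j = 5.
C(9,5) = 126.
Coefficient = C(9,5) · 4^5 · (-2)^4 = 126 · 1024 · 16 = 2064384.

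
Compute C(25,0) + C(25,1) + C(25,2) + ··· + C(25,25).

Setting x = 1 in (1+x)^25 gives Σ C(25,r) = 2^25 = 33554432.

33554432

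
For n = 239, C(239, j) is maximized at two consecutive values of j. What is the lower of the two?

For odd n = 239, C(239,j) peaks at j = (n−1)/2 and (n+1)/2; the lower is 119.

119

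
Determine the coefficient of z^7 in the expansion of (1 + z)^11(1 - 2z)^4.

-198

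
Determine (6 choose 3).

C(6,3) = (6·5·4) / 3! = 120 / 6 = 20.

20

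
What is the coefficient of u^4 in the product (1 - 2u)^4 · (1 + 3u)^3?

Coefficient of u^4 = Σ_{j} C(4,j)·(-2)^j·C(3,4-j)·3^(4-j) for j from 1 to 4.
= (-216) + 648 + (-288) + 16 = 160.

160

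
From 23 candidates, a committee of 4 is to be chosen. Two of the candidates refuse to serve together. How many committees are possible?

8645

All 4-subsets: C(23,4) = 8855. Those containing both fixed elements: C(21,2) = 210.
8855 − 210 = 8645.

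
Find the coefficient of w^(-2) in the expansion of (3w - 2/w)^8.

-48384

General term: C(8,j)·(3w)^j·(-2/w)^(8-j), with w-exponent 1j − 1(8−j) = 2j − 8.
Set 2j − 8 = -2: j = 3.
C(8,3) = 56; 3^3 = 27; (-2)^5 = -32.
Coefficient = 56 · 27 · (-32) = -48384.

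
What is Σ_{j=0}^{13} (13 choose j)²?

10400600

Σ C(13,j)² is the coefficient of x^13 in (1+x)^13(1+x)^13 = (1+x)^26, i.e. C(26,13) = 10400600.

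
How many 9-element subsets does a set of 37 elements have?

C(37,9) = (37·36·35·34·33·32·31·30·29) / 9! = 45143585625600 / 362880 = 124403620.

124403620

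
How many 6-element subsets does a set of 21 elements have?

C(21,6) = (21·20·19·18·17·16) / 6! = 39070080 / 720 = 54264.

54264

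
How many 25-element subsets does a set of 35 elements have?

C(35,25) = C(35,10) by symmetry.
C(35,10) = (35·34·33·32·31·30·29·28·27·26) / 10! = 666172912204800 / 3628800 = 183579396.

183579396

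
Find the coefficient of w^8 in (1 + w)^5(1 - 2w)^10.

4320

Coefficient of w^8 = Σ_{j} C(5,j)·1^j·C(10,8-j)·(-2)^(8-j) for j from 0 to 5.
= 11520 + (-76800) + 134400 + (-80640) + 16800 + (-960) = 4320.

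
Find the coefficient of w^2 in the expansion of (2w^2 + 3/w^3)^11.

3421440

General term: C(11,j)·(2w^2)^j·(3/w^3)^(11-j), with w-exponent 2j − 3(11−j) = 5j − 33.
Set 5j − 33 = 2: j = 7.
C(11,7) = 330; 2^7 = 128; 3^4 = 81.
Coefficient = 330 · 128 · 81 = 3421440.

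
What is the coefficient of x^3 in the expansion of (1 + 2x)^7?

280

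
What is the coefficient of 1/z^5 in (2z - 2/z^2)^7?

General term: C(7,j)·(2z)^j·(-2/z^2)^(7-j), with z-exponent 1j − 2(7−j) = 3j − 14.
Set 3j − 14 = -5: j = 3.
C(7,3) = 35; 2^3 = 8; (-2)^4 = 16.
Coefficient = 35 · 8 · 16 = 4480.

4480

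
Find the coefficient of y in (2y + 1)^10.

The general term is C(10,j)·(2y)^j·(1)^(10-j); the y^1 term has j = 1.
C(10,1) = 10.
Coefficient = C(10,1) · 2^1 = 10 · 2 = 20.

20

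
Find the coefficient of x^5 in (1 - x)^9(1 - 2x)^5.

-8378

Coefficient of x^5 = Σ_{j} C(9,j)·(-1)^j·C(5,5-j)·(-2)^(5-j) for j from 0 to 5.
= (-32) + (-720) + (-2880) + (-3360) + (-1260) + (-126) = -8378.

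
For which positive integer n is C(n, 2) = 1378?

n(n−1)/2 = 1378 ⇒ n(n−1) = 2756. Since 53·52 = 2756, n = 53.

53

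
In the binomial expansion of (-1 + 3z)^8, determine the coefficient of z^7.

-17496

The general term is C(8,j)·(-1)^j·(3z)^(8-j); the z^7 term has j = 1.
C(8,1) = 8.
Coefficient = C(8,1) · (-1)^1 · 3^7 = 8 · (-1) · 2187 = -17496.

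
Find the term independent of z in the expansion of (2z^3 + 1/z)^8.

112

General term: C(8,j)·(2z^3)^j·(1/z)^(8-j), with z-exponent 3j − 1(8−j) = 4j − 8.
Set 4j − 8 = 0: j = 2.
C(8,2) = 28; 2^2 = 4; 1^6 = 1.
Coefficient = 28 · 4 · 1 = 112.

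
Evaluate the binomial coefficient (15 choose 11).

1365

C(15,11) = C(15,4) by symmetry.
C(15,4) = (15·14·13·12) / 4! = 32760 / 24 = 1365.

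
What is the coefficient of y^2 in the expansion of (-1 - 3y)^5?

-90

The general term is C(5,j)·(-1)^j·(-3y)^(5-j); the y^2 term has j = 3.
C(5,3) = 10.
Coefficient = C(5,3) · (-1)^3 · (-3)^2 = 10 · (-1) · 9 = -90.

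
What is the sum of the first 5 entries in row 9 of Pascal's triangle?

256

1 + 9 + 36 + 84 + 126 = 256.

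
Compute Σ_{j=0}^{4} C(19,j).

5036

1 + 19 + 171 + 969 + 3876 = 5036.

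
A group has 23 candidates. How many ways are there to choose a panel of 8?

This is C(23,8) = 490314.

490314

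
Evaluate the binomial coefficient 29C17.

51895935

C(29,17) = C(29,12) by symmetry.
C(29,12) = (29·28·27·26·25·24·23·22·21·20·19·18) / 12! = 24858235898496000 / 479001600 = 51895935.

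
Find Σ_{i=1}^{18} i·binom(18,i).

2359296

Differentiating (1+x)^18 and setting x=1: Σ i·C(18,i) = 18·2^17 = 2359296.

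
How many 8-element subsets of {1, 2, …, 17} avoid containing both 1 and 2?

All 8-subsets: C(17,8) = 24310. Those containing both fixed elements: C(15,6) = 5005.
24310 − 5005 = 19305.

19305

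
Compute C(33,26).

4272048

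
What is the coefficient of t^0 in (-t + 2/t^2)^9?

672

General term: C(9,j)·(-t)^j·(2/t^2)^(9-j), with t-exponent 1j − 2(9−j) = 3j − 18.
Set 3j − 18 = 0: j = 6.
C(9,6) = 84; (-1)^6 = 1; 2^3 = 8.
Coefficient = 84 · 1 · 8 = 672.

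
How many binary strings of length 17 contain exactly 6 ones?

12376

Choose the 6 positions: C(17,6) = 12376.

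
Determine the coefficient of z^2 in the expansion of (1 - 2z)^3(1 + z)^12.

Coefficient of z^2 = Σ_{j} C(3,j)·(-2)^j·C(12,2-j)·1^(2-j) for j from 0 to 2.
= 66 + (-72) + 12 = 6.

6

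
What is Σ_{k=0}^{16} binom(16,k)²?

601080390

Σ C(16,k)² is the coefficient of x^16 in (1+x)^16(1+x)^16 = (1+x)^32, i.e. C(32,16) = 601080390.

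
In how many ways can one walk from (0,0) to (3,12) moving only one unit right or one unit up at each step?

Each path is a sequence of 15 steps with 3 rights: C(15,3) = 455.

455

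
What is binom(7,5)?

C(7,5) = C(7,2) by symmetry.
C(7,2) = (7·6) / 2! = 42 / 2 = 21.

21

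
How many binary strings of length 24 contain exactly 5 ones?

42504

Choose the 5 positions: C(24,5) = 42504.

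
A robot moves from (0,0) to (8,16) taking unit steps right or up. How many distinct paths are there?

735471

Each path is a sequence of 24 steps with 8 rights: C(24,8) = 735471.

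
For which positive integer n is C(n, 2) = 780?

40

n(n−1)/2 = 780 ⇒ n(n−1) = 1560. Since 40·39 = 1560, n = 40.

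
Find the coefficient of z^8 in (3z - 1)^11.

-1082565

The general term is C(11,j)·(3z)^j·(-1)^(11-j); the z^8 term has j = 8.
C(11,8) = 165.
Coefficient = C(11,8) · 3^8 · (-1)^3 = 165 · 6561 · (-1) = -1082565.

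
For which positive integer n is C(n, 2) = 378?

n(n−1)/2 = 378 ⇒ n(n−1) = 756. Since 28·27 = 756, n = 28.

28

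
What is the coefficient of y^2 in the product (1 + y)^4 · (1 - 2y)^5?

6

Coefficient of y^2 = Σ_{j} C(4,j)·1^j·C(5,2-j)·(-2)^(2-j) for j from 0 to 2.
= 40 + (-40) + 6 = 6.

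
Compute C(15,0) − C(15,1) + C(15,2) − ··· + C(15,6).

3003

The partial alternating sum Σ_{k=0}^{6} (−1)^k C(15,k) = (−1)^6 C(14,6) = 3003.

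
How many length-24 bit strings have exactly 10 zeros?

Choose the 10 positions: C(24,10) = 1961256.

1961256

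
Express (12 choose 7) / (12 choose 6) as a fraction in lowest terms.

C(n,k+1)/C(n,k) = (n−k)/(k+1) = (12−6)/(6+1) = 6/7.

6/7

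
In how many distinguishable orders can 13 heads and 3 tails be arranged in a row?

560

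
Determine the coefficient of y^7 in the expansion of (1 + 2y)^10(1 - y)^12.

Coefficient of y^7 = Σ_{j} C(10,j)·2^j·C(12,7-j)·(-1)^(7-j) for j from 0 to 7.
= (-792) + 18480 + (-142560) + 475200 + (-739200) + 532224 + (-161280) + 15360 = -2568.

-2568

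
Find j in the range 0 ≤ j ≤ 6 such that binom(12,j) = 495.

C(12,j) increases on 0 ≤ j ≤ 6. C(12,3) = 220 and C(12,4) = 495, so j = 4.

4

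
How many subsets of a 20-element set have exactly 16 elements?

4845

Choose the 16 positions: C(20,16) = 4845.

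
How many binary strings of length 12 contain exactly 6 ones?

924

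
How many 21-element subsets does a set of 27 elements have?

C(27,21) = C(27,6) by symmetry.
C(27,6) = (27·26·25·24·23·22) / 6! = 213127200 / 720 = 296010.

296010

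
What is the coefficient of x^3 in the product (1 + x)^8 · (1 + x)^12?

1140

Coefficient of x^3 = Σ_{j} C(8,j)·C(12,3-j) for j from 0 to 3.
= 220 + 528 + 336 + 56 = 1140.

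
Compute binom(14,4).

C(14,4) = (14·13·12·11) / 4! = 24024 / 24 = 1001.

1001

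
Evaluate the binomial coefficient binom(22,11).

705432

C(22,11) = (22·21·20·19·18·17·16·15·14·13·12) / 11! = 28158588057600 / 39916800 = 705432.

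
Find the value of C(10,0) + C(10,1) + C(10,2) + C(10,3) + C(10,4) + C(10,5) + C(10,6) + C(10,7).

1 + 10 + 45 + 120 + 210 + 252 + 210 + 120 = 968.

968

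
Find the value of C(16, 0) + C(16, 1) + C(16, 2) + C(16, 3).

697

1 + 16 + 120 + 560 = 697.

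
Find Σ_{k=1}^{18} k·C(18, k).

Since k·C(18,k) = 18·C(17,k−1), the sum is 18·2^17 = 18·131072 = 2359296.

2359296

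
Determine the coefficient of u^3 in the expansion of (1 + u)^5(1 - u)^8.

14

Coefficient of u^3 = Σ_{j} C(5,j)·1^j·C(8,3-j)·(-1)^(3-j) for j from 0 to 3.
= (-56) + 140 + (-80) + 10 = 14.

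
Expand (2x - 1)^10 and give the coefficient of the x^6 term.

13440

The general term is C(10,j)·(2x)^j·(-1)^(10-j); the x^6 term has j = 6.
C(10,6) = 210.
Coefficient = C(10,6) · 2^6 = 210 · 64 = 13440.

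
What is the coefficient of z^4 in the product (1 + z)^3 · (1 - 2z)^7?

Coefficient of z^4 = Σ_{j} C(3,j)·1^j·C(7,4-j)·(-2)^(4-j) for j from 0 to 3.
= 560 + (-840) + 252 + (-14) = -42.

-42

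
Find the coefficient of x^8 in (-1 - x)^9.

The general term is C(9,j)·(-1)^j·(-x)^(9-j); the x^8 term has j = 1.
C(9,1) = 9.
Coefficient = C(9,1) · (-1)^1 = 9 · (-1) = -9.

-9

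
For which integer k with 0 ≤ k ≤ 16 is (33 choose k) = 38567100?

C(33,k) increases on 0 ≤ k ≤ 16. C(33,8) = 13884156 and C(33,9) = 38567100, so k = 9.

9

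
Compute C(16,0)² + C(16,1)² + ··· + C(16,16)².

601080390

Σ C(16,j)² is the coefficient of x^16 in (1+x)^16(1+x)^16 = (1+x)^32, i.e. C(32,16) = 601080390.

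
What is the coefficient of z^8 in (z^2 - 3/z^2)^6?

General term: C(6,j)·(z^2)^j·(-3/z^2)^(6-j), with z-exponent 2j − 2(6−j) = 4j − 12.
Set 4j − 12 = 8: j = 5.
C(6,5) = 6; 1^5 = 1; (-3)^1 = -3.
Coefficient = 6 · 1 · (-3) = -18.

-18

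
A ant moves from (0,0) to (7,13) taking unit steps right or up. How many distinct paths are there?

77520

Each path is a sequence of 20 steps with 7 rights: C(20,7) = 77520.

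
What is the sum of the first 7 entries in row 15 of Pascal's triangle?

1 + 15 + 105 + 455 + 1365 + 3003 + 5005 = 9949.

9949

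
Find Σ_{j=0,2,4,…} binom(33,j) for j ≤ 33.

Even-j terms of row 33 sum to 2^32 = 4294967296.

4294967296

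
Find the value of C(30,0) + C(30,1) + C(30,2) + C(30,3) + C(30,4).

1 + 30 + 435 + 4060 + 27405 = 31931.

31931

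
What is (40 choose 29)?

C(40,29) = C(40,11) by symmetry.
C(40,11) = (40·39·38·37·36·35·34·33·32·31·30) / 11! = 92279715720192000 / 39916800 = 2311801440.

2311801440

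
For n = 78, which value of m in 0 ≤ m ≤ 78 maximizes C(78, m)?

39

C(78,m) is maximized at m = 78/2 = 39.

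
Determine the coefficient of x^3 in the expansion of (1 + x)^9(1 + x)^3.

220

Coefficient of x^3 = Σ_{j} C(9,j)·C(3,3-j) for j from 0 to 3.
= 1 + 27 + 108 + 84 = 220.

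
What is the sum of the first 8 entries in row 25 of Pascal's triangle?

1 + 25 + 300 + 2300 + 12650 + 53130 + 177100 + 480700 = 726206.

726206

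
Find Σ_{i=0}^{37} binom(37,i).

137438953472

The entries of row 37 sum to 2^37 = 137438953472.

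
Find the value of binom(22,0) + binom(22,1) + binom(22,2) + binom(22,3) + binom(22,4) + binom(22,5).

1 + 22 + 231 + 1540 + 7315 + 26334 = 35443.

35443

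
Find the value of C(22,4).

7315

C(22,4) = (22·21·20·19) / 4! = 175560 / 24 = 7315.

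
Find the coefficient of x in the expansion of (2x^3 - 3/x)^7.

-20412

General term: C(7,j)·(2x^3)^j·(-3/x)^(7-j), with x-exponent 3j − 1(7−j) = 4j − 7.
Set 4j − 7 = 1: j = 2.
C(7,2) = 21; 2^2 = 4; (-3)^5 = -243.
Coefficient = 21 · 4 · (-243) = -20412.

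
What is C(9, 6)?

C(9,6) = C(9,3) by symmetry.
C(9,3) = (9·8·7) / 3! = 504 / 6 = 84.

84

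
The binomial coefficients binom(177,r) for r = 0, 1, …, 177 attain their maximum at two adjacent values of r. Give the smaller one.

88

For odd n = 177, C(177,r) peaks at r = (n−1)/2 and (n+1)/2; the smaller is 88.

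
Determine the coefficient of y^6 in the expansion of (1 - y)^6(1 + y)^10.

Coefficient of y^6 = Σ_{j} C(6,j)·(-1)^j·C(10,6-j)·1^(6-j) for j from 0 to 6.
= 210 + (-1512) + 3150 + (-2400) + 675 + (-60) + 1 = 64.

64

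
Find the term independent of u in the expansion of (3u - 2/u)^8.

90720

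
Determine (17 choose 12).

6188

C(17,12) = C(17,5) by symmetry.
C(17,5) = (17·16·15·14·13) / 5! = 742560 / 120 = 6188.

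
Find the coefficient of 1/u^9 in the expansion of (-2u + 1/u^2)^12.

-25344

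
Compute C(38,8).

C(38,8) = (38·37·36·35·34·33·32·31) / 8! = 1971788797440 / 40320 = 48903492.

48903492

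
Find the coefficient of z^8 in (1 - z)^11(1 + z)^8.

Coefficient of z^8 = Σ_{j} C(11,j)·(-1)^j·C(8,8-j)·1^(8-j) for j from 0 to 8.
= 1 + (-88) + 1540 + (-9240) + 23100 + (-25872) + 12936 + (-2640) + 165 = -98.

-98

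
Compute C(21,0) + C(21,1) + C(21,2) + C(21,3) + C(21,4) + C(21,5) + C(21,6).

1 + 21 + 210 + 1330 + 5985 + 20349 + 54264 = 82160.

82160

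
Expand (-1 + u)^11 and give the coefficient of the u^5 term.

462

The general term is C(11,j)·(-1)^j·(u)^(11-j); the u^5 term has j = 6.
C(11,6) = 462.
Coefficient = C(11,6) = 462.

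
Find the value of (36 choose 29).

8347680

C(36,29) = C(36,7) by symmetry.
C(36,7) = (36·35·34·33·32·31·30) / 7! = 42072307200 / 5040 = 8347680.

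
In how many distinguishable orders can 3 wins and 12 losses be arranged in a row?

455

Choose positions for the wins: C(15,3) = 455.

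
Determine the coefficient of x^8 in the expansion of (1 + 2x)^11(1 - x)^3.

-10560

Coefficient of x^8 = Σ_{j} C(11,j)·2^j·C(3,8-j)·(-1)^(8-j) for j from 5 to 8.
= (-14784) + 88704 + (-126720) + 42240 = -10560.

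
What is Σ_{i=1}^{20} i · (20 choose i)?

Differentiating (1+x)^20 and setting x=1: Σ i·C(20,i) = 20·2^19 = 10485760.

10485760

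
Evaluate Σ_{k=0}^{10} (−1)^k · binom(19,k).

43758

The partial alternating sum Σ_{k=0}^{10} (−1)^k C(19,k) = (−1)^10 C(18,10) = 43758.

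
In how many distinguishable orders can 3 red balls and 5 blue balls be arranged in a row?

56

Choose positions for the red balls: C(8,3) = 56.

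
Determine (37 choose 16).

12875774670

C(37,16) = (37·36·35·34·33·32·31·30·29·28·27·26·25·24·23·22) / 16! = 269397128065642536960000 / 20922789888000 = 12875774670.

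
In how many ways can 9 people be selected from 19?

92378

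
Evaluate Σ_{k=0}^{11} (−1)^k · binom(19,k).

The partial alternating sum Σ_{k=0}^{11} (−1)^k C(19,k) = (−1)^11 C(18,11) = -31824.

-31824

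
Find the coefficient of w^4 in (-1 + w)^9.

-126

The general term is C(9,j)·(-1)^j·(w)^(9-j); the w^4 term has j = 5.
C(9,5) = 126.
Coefficient = C(9,5) · (-1)^5 = 126 · (-1) = -126.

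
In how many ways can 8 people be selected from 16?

This is C(16,8) = 12870.

12870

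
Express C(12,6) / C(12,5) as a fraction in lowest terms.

7/6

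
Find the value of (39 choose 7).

15380937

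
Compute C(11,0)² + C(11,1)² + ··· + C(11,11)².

705432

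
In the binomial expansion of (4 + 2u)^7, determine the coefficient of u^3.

The general term is C(7,j)·(4)^j·(2u)^(7-j); the u^3 term has j = 4.
C(7,4) = 35.
Coefficient = C(7,4) · 4^4 · 2^3 = 35 · 256 · 8 = 71680.

71680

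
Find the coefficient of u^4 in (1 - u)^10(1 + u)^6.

-20

Coefficient of u^4 = Σ_{j} C(10,j)·(-1)^j·C(6,4-j)·1^(4-j) for j from 0 to 4.
= 15 + (-200) + 675 + (-720) + 210 = -20.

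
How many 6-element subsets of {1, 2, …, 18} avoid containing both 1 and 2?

16744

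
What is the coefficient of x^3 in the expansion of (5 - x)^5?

-250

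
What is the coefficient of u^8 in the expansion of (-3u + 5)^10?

7381125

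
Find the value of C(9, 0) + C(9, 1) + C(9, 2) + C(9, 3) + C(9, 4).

256

1 + 9 + 36 + 84 + 126 = 256.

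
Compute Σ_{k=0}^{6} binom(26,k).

1 + 26 + 325 + 2600 + 14950 + 65780 + 230230 = 313912.

313912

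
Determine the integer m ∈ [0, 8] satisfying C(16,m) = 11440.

7

C(16,m) increases on 0 ≤ m ≤ 8. C(16,6) = 8008 and C(16,7) = 11440, so m = 7.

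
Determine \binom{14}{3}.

364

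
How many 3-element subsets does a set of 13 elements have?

286

C(13,3) = (13·12·11) / 3! = 1716 / 6 = 286.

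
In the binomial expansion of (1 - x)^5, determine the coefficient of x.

The general term is C(5,j)·(1)^j·(-x)^(5-j); the x^1 term has j = 4.
C(5,4) = 5.
Coefficient = C(5,4) · (-1)^1 = 5 · (-1) = -5.

-5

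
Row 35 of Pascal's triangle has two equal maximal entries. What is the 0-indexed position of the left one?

17

For odd n = 35, C(35,m) peaks at m = (n−1)/2 and (n+1)/2; the lesser is 17.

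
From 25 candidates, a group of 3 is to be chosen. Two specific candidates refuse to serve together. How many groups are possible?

2277

All 3-subsets: C(25,3) = 2300. Those containing both fixed elements: C(23,1) = 23.
2300 − 23 = 2277.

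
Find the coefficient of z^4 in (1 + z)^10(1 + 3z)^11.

97725

Coefficient of z^4 = Σ_{j} C(10,j)·1^j·C(11,4-j)·3^(4-j) for j from 0 to 4.
= 26730 + 44550 + 22275 + 3960 + 210 = 97725.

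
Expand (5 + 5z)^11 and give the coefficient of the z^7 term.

The general term is C(11,j)·(5)^j·(5z)^(11-j); the z^7 term has j = 4.
C(11,4) = 330.
Coefficient = C(11,4) · 5^4 · 5^7 = 330 · 625 · 78125 = 16113281250.

16113281250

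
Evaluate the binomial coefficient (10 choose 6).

C(10,6) = C(10,4) by symmetry.
C(10,4) = (10·9·8·7) / 4! = 5040 / 24 = 210.

210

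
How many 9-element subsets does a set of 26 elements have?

3124550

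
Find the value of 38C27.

1203322288

C(38,27) = C(38,11) by symmetry.
C(38,11) = (38·37·36·35·34·33·32·31·30·29·28) / 11! = 48032775105638400 / 39916800 = 1203322288.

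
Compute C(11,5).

C(11,5) = (11·10·9·8·7) / 5! = 55440 / 120 = 462.

462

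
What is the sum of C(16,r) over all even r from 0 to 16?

Half of (1+1)^16 + (1−1)^16 gives the even-index sum: 2^15 = 32768.

32768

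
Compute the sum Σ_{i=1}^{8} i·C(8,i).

Since i·C(8,i) = 8·C(7,i−1), the sum is 8·2^7 = 8·128 = 1024.

1024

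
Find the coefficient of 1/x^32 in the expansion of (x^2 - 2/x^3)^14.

372736

General term: C(14,j)·(x^2)^j·(-2/x^3)^(14-j), with x-exponent 2j − 3(14−j) = 5j − 42.
Set 5j − 42 = -32: j = 2.
C(14,2) = 91; 1^2 = 1; (-2)^12 = 4096.
Coefficient = 91 · 1 · 4096 = 372736.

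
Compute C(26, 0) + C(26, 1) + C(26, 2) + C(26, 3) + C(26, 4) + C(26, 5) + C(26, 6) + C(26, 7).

1 + 26 + 325 + 2600 + 14950 + 65780 + 230230 + 657800 = 971712.

971712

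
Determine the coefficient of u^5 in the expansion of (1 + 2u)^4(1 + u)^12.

Coefficient of u^5 = Σ_{j} C(4,j)·2^j·C(12,5-j)·1^(5-j) for j from 0 to 4.
= 792 + 3960 + 5280 + 2112 + 192 = 12336.

12336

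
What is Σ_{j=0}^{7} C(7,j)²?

By Vandermonde's identity, Σ C(7,j)² = C(14,7) = 3432.

3432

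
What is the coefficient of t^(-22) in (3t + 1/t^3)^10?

General term: C(10,j)·(3t)^j·(1/t^3)^(10-j), with t-exponent 1j − 3(10−j) = 4j − 30.
Set 4j − 30 = -22: j = 2.
C(10,2) = 45; 3^2 = 9; 1^8 = 1.
Coefficient = 45 · 9 · 1 = 405.

405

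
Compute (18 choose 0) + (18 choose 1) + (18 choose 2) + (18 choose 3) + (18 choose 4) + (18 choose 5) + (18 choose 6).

31180

1 + 18 + 153 + 816 + 3060 + 8568 + 18564 = 31180.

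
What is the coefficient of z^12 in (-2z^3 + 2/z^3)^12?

General term: C(12,j)·(-2z^3)^j·(2/z^3)^(12-j), with z-exponent 3j − 3(12−j) = 6j − 36.
Set 6j − 36 = 12: j = 8.
C(12,8) = 495; (-2)^8 = 256; 2^4 = 16.
Coefficient = 495 · 256 · 16 = 2027520.

2027520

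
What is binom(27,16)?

13037895

C(27,16) = C(27,11) by symmetry.
C(27,11) = (27·26·25·24·23·22·21·20·19·18·17) / 11! = 520431047136000 / 39916800 = 13037895.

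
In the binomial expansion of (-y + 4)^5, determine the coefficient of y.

-1280

The general term is C(5,j)·(-y)^j·(4)^(5-j); the y^1 term has j = 1.
C(5,1) = 5.
Coefficient = C(5,1) · (-1)^1 · 4^4 = 5 · (-1) · 256 = -1280.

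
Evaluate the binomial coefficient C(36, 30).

1947792

C(36,30) = C(36,6) by symmetry.
C(36,6) = (36·35·34·33·32·31) / 6! = 1402410240 / 720 = 1947792.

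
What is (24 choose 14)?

1961256

C(24,14) = C(24,10) by symmetry.
C(24,10) = (24·23·22·21·20·19·18·17·16·15) / 10! = 7117005772800 / 3628800 = 1961256.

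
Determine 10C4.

C(10,4) = (10·9·8·7) / 4! = 5040 / 24 = 210.

210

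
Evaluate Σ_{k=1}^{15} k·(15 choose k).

245760

Differentiating (1+x)^15 and setting x=1: Σ k·C(15,k) = 15·2^14 = 245760.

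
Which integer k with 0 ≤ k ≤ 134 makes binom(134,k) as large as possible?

67

C(134,k) is maximized at k = 134/2 = 67.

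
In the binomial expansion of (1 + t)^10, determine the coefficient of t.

The general term is C(10,j)·(1)^j·(t)^(10-j); the t^1 term has j = 9.
C(10,9) = 10.
Coefficient = C(10,9) = 10.

10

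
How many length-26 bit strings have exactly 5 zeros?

65780

Choose the 5 positions: C(26,5) = 65780.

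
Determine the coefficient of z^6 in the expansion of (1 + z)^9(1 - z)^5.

Coefficient of z^6 = Σ_{j} C(9,j)·1^j·C(5,6-j)·(-1)^(6-j) for j from 1 to 6.
= (-9) + 180 + (-840) + 1260 + (-630) + 84 = 45.

45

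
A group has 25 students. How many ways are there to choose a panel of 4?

12650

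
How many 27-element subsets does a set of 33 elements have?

1107568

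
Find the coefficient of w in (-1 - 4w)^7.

The general term is C(7,j)·(-1)^j·(-4w)^(7-j); the w^1 term has j = 6.
C(7,6) = 7.
Coefficient = C(7,6) · (-4)^1 = 7 · (-4) = -28.

-28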